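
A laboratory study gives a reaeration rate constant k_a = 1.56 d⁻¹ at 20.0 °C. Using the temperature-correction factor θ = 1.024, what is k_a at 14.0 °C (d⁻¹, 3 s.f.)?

k_a ≈ 1.35 d⁻¹

k_a(T₂) = k_a(T₁) · θ^(T₂−T₁) = 1.56 × 1.024^(14.0−20.0)
= 1.56 × 1.024^-6.00 = 1.56 × 0.8674 = 1.353 d⁻¹.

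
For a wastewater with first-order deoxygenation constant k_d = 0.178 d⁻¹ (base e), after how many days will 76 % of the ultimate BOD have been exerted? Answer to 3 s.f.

y/L₀ = 1 − e^(−k_d t) = 0.76 ⇒ e^(−k_d t) = 0.240
t = −ln(0.240) / 0.178 = 1.427 / 0.178 = 8.018 d.

t ≈ 8.02 d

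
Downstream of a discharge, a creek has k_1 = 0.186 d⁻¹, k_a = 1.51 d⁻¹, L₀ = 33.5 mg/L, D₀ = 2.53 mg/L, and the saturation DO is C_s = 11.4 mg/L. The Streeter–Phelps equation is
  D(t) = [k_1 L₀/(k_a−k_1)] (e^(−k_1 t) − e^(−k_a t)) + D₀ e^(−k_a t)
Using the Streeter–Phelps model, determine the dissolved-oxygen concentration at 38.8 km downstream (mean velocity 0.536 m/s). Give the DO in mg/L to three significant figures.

Travel time t = x/v = 38.8 km / (0.536 m/s) = 38800 m / 0.536 m/s = 72390 s = 0.8378 d.
k_1 L₀/(k_a−k_1) = 0.186×33.5/(1.51−0.186) = 6.231/1.324 = 4.706 mg/L.
e^(−k_1 t) = e^(−0.186×0.8378) = 0.8557; e^(−k_a t) = e^(−1.51×0.8378) = 0.2822.
D = 4.706 × (0.8557 − 0.2822) + 2.53 × 0.2822 = 2.699 + 0.7140 = 3.413 mg/L.
DO = C_s − D = 11.4 − 3.413 = 7.987 mg/L.

DO ≈ 7.99 mg/L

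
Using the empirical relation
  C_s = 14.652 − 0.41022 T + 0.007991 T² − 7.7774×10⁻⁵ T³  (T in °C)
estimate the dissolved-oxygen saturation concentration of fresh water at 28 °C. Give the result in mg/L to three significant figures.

C_s = 14.652 − 0.41022×28 + 0.007991×28² − 7.7774×10⁻⁵×28³ = 7.723 mg/L.

C_s ≈ 7.72 mg/L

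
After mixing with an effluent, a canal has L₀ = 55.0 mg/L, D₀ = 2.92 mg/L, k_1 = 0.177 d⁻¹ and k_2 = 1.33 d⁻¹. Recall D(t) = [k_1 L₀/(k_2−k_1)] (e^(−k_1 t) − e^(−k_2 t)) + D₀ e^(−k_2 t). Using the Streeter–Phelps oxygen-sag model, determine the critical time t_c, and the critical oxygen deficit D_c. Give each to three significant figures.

t_c ≈ 1.38 d; D_c ≈ 5.73 mg/L

At the critical point dD/dt = 0, so k_1 L₀ e^(−k_1 t) = k_2 D. Substituting D(t) from the Streeter–Phelps equation and solving for t gives
t_c = ln[(k_2/k_1)(1 − D₀(k_2−k_1)/(k_1 L₀))] / (k_2−k_1).
Here k_2−k_1 = 1.153 d⁻¹ and 1 − D₀(k_2−k_1)/(k_1 L₀) = 1 − 2.92×1.153/(0.177×55.0) = 0.6542, so
t_c = ln(7.514 × 0.6542) / 1.153 = 1.592 / 1.153 = 1.381 d.
D_c = (k_1/k_2) L₀ e^(−k_1 t_c) = (0.177/1.33) × 55.0 × e^(−0.177×1.381) = 0.1331 × 55.0 × 0.7831 = 5.732 mg/L.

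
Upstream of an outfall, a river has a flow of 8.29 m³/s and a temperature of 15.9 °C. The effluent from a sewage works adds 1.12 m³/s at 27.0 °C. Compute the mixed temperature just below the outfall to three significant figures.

17.2 °C

Flow-weighted mixing: C = (Q_r C_r + Q_w C_w)/(Q_r + Q_w)
= (8.29×15.9 + 1.12×27.0)/(8.29 + 1.12) = 162.1/9.410 = 17.22 °C.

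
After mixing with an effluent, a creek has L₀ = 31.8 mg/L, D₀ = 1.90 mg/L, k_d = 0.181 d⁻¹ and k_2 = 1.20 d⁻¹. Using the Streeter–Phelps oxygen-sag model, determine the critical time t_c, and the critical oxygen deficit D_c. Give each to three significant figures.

t_c ≈ 1.45 d; D_c ≈ 3.69 mg/L

t_c = [1/(k_2−k_d)] ln[(k_2/k_d)(1 − D₀(k_2−k_d)/(k_d L₀))]
= [1/(1.20−0.181)] ln[(1.20/0.181)(1 − 1.90×1.019/(0.181×31.8))]
= (1/1.019) ln[6.630 × 0.6636] = 0.9814 × ln(4.400) = 0.9814 × 1.482 = 1.454 d.
D_c = (k_d/k_2) L₀ e^(−k_d t_c) = (0.181/1.20) × 31.8 × e^(−0.181×1.454) = 0.1508 × 31.8 × 0.7686 = 3.687 mg/L.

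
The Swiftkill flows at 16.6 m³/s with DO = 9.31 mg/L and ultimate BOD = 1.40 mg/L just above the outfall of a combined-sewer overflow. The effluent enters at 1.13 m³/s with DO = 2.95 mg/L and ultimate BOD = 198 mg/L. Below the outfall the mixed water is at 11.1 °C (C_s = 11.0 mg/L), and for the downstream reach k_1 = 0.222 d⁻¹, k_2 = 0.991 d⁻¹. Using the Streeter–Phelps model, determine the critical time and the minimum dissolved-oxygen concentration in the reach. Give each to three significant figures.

Mixed DO = (16.6×9.31 + 1.13×2.95)/(16.6+1.13) = 157.9/17.73 = 8.905 mg/L.
Mixed L₀ = (16.6×1.40 + 1.13×198)/(17.73) = 247.0/17.73 = 13.93 mg/L.
Initial deficit D₀ = C_s − DO₀ = 11.0 − 8.905 = 2.095 mg/L.
t_c = (1/0.7690) ln[(0.991/0.222)(1 − 2.095×0.7690/(0.222×13.93))] = 1.300 × ln(2.138) = 0.9881 d.
D_c = (0.222/0.991) × 13.93 × e^(−0.222×0.9881) = 0.2240 × 13.93 × 0.8030 = 2.506 mg/L.
Minimum DO = 11.0 − 2.506 = 8.494 mg/L.

t_c ≈ 0.988 d; minimum DO ≈ 8.49 mg/L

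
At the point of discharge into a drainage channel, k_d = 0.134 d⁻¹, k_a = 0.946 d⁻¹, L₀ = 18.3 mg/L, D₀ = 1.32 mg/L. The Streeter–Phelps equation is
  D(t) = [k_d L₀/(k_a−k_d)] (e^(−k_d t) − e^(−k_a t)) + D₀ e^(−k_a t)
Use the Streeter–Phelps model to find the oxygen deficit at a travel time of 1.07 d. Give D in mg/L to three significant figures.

k_d L₀/(k_a−k_d) = 0.134×18.3/(0.946−0.134) = 2.452/0.8120 = 3.020 mg/L.
e^(−k_d t) = e^(−0.134×1.070) = 0.8664; e^(−k_a t) = e^(−0.946×1.070) = 0.3634.
D = 3.020 × (0.8664 − 0.3634) + 1.32 × 0.3634 = 1.519 + 0.4797 = 1.999 mg/L.

D ≈ 2.00 mg/L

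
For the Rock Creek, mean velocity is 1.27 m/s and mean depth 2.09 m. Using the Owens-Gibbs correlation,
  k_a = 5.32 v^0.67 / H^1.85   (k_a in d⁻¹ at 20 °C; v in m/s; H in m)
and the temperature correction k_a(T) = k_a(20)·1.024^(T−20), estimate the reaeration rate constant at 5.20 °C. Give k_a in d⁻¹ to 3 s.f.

k_a(20) = 5.32 × 1.27^0.67 / 2.09^1.85 = 5.32 × 1.174 / 3.911 = 1.597 d⁻¹.
k_a(5.20) = 1.597 × 1.024^(5.20−20) = 1.597 × 0.7040 = 1.124 d⁻¹.

k_a ≈ 1.12 d⁻¹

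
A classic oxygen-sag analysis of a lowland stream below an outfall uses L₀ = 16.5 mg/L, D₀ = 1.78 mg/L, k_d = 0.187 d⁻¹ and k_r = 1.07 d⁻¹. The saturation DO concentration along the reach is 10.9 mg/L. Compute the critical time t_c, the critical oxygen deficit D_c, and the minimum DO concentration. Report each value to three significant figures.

With k_r/k_d = 5.722 and 1 − D₀(k_r−k_d)/(k_d L₀) = 0.4906,
t_c = ln(5.722 × 0.4906) / (1.07 − 0.187) = ln(2.807) / 0.8830 = 1.032/0.8830 = 1.169 d.
D_c = (k_d/k_r) L₀ e^(−k_d t_c) = (0.187/1.07) × 16.5 × e^(−0.187×1.169) = 0.1748 × 16.5 × 0.8036 = 2.317 mg/L.
Minimum DO = C_s − D_c = 10.9 − 2.317 = 8.583 mg/L.

t_c ≈ 1.17 d; D_c ≈ 2.32 mg/L; min DO ≈ 8.58 mg/L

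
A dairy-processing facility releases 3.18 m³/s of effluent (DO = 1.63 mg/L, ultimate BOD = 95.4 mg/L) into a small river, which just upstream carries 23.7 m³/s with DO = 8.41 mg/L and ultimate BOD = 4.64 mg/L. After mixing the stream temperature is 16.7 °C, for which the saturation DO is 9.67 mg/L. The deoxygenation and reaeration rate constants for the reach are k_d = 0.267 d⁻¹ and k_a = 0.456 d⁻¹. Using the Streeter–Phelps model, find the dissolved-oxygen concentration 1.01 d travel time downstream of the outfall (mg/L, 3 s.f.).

Mixed DO = (23.7×8.41 + 3.18×1.63)/(23.7+3.18) = 204.5/26.88 = 7.608 mg/L.
Mixed L₀ = (23.7×4.64 + 3.18×95.4)/(26.88) = 413.3/26.88 = 15.38 mg/L.
Initial deficit D₀ = C_s − DO₀ = 9.67 − 7.608 = 2.062 mg/L.
D(1.01) = [0.267×15.38/(0.456−0.267)](e^(−0.267×1.01) − e^(−0.456×1.01)) + 2.062 e^(−0.456×1.01)
= 21.72 × (0.7636 − 0.6309) + 2.062 × 0.6309 = 4.184 mg/L.
DO = 9.67 − 4.184 = 5.486 mg/L.

DO ≈ 5.49 mg/L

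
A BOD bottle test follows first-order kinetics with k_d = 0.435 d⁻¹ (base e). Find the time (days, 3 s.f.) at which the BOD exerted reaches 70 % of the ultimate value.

y/L₀ = 1 − e^(−k_d t) = 0.70 ⇒ e^(−k_d t) = 0.300
t = −ln(0.300) / 0.435 = 1.204 / 0.435 = 2.768 d.

t ≈ 2.77 d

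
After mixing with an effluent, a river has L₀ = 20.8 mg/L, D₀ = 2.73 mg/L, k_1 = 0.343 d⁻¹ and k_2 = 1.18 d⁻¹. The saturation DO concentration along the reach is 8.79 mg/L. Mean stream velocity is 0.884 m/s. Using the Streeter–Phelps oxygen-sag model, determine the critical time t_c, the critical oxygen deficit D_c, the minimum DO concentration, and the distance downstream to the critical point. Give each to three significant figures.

t_c ≈ 1.01 d; D_c ≈ 4.27 mg/L; min DO ≈ 4.52 mg/L; x_c ≈ 77.5 km

t_c = [1/(k_2−k_1)] ln[(k_2/k_1)(1 − D₀(k_2−k_1)/(k_1 L₀))]
= [1/(1.18−0.343)] ln[(1.18/0.343)(1 − 2.73×0.8370/(0.343×20.8))]
= (1/0.8370) ln[3.440 × 0.6797] = 1.195 × ln(2.338) = 1.195 × 0.8495 = 1.015 d.
D_c = (k_1/k_2) L₀ e^(−k_1 t_c) = (0.343/1.18) × 20.8 × e^(−0.343×1.015) = 0.2907 × 20.8 × 0.7060 = 4.269 mg/L.
Minimum DO = C_s − D_c = 8.79 − 4.269 = 4.521 mg/L.
x_c = v t_c = 0.884 m/s × 1.015 d × 86400 s/d = 77510 m ≈ 77.5 km.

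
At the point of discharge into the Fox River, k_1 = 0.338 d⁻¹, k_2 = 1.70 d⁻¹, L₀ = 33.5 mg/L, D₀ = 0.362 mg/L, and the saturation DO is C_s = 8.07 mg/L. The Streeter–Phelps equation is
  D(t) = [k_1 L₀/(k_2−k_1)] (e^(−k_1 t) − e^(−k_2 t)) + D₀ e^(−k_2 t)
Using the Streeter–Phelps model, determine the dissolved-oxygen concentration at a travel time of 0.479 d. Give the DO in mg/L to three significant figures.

DO ≈ 4.52 mg/L

k_1 L₀/(k_2−k_1) = 0.338×33.5/(1.70−0.338) = 11.32/1.362 = 8.314 mg/L.
e^(−k_1 t) = e^(−0.338×0.4790) = 0.8505; e^(−k_2 t) = e^(−1.70×0.4790) = 0.4429.
D = 8.314 × (0.8505 − 0.4429) + 0.362 × 0.4429 = 3.388 + 0.1603 = 3.549 mg/L.
DO = C_s − D = 8.07 − 3.549 = 4.521 mg/L.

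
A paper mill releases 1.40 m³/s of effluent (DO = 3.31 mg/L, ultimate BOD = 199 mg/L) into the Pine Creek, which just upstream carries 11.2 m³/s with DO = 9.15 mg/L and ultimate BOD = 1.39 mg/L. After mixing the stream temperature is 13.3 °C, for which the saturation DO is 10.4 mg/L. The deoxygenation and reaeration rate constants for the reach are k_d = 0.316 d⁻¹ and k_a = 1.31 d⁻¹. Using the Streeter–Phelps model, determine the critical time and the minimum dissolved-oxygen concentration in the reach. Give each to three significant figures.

t_c ≈ 1.13 d; minimum DO ≈ 6.46 mg/L

Mixed DO = (11.2×9.15 + 1.40×3.31)/(11.2+1.40) = 107.1/12.60 = 8.501 mg/L.
Mixed L₀ = (11.2×1.39 + 1.40×199)/(12.60) = 294.2/12.60 = 23.35 mg/L.
Initial deficit D₀ = C_s − DO₀ = 10.4 − 8.501 = 1.899 mg/L.
t_c = (1/0.9940) ln[(1.31/0.316)(1 − 1.899×0.9940/(0.316×23.35))] = 1.006 × ln(3.085) = 1.133 d.
D_c = (0.316/1.31) × 23.35 × e^(−0.316×1.133) = 0.2412 × 23.35 × 0.6990 = 3.936 mg/L.
Minimum DO = 10.4 − 3.936 = 6.464 mg/L.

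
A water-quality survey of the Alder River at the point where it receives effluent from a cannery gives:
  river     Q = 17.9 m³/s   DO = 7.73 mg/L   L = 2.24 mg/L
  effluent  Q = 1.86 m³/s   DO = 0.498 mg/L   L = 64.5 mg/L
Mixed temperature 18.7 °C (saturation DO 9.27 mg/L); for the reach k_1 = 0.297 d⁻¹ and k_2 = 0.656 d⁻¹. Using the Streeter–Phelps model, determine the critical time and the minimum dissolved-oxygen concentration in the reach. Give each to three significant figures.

Mixed DO = (17.9×7.73 + 1.86×0.498)/(17.9+1.86) = 139.3/19.76 = 7.049 mg/L.
Mixed L₀ = (17.9×2.24 + 1.86×64.5)/(19.76) = 160.1/19.76 = 8.101 mg/L.
Initial deficit D₀ = C_s − DO₀ = 9.27 − 7.049 = 2.221 mg/L.
t_c = (1/0.3590) ln[(0.656/0.297)(1 − 2.221×0.3590/(0.297×8.101))] = 2.786 × ln(1.477) = 1.086 d.
D_c = (0.297/0.656) × 8.101 × e^(−0.297×1.086) = 0.4527 × 8.101 × 0.7243 = 2.656 mg/L.
Minimum DO = 9.27 − 2.656 = 6.614 mg/L.

t_c ≈ 1.09 d; minimum DO ≈ 6.61 mg/L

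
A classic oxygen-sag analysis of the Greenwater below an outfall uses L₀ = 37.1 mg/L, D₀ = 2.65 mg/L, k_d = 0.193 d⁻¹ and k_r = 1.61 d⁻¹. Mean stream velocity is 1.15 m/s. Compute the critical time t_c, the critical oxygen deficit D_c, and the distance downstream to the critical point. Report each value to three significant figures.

t_c ≈ 0.973 d; D_c ≈ 3.69 mg/L; x_c ≈ 96.6 km

With k_r/k_d = 8.342 and 1 − D₀(k_r−k_d)/(k_d L₀) = 0.4756,
t_c = ln(8.342 × 0.4756) / (1.61 − 0.193) = ln(3.967) / 1.417 = 1.378/1.417 = 0.9725 d.
D_c = (k_d/k_r) L₀ e^(−k_d t_c) = (0.193/1.61) × 37.1 × e^(−0.193×0.9725) = 0.1199 × 37.1 × 0.8289 = 3.686 mg/L.
x_c = v t_c = 1.15 m/s × 0.9725 d × 86400 s/d = 96630 m ≈ 96.6 km.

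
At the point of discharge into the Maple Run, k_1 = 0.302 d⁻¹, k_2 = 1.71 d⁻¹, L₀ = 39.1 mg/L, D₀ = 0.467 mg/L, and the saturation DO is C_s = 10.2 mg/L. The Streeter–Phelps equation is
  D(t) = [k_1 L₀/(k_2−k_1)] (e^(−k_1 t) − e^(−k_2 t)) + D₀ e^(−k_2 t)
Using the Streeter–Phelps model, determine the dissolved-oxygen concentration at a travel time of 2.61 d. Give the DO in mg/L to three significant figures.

DO ≈ 6.48 mg/L

k_1 L₀/(k_2−k_1) = 0.302×39.1/(1.71−0.302) = 11.81/1.408 = 8.387 mg/L.
e^(−k_1 t) = e^(−0.302×2.610) = 0.4547; e^(−k_2 t) = e^(−1.71×2.610) = 0.01153.
D = 8.387 × (0.4547 − 0.01153) + 0.467 × 0.01153 = 3.716 + 0.005383 = 3.722 mg/L.
DO = C_s − D = 10.2 − 3.722 = 6.478 mg/L.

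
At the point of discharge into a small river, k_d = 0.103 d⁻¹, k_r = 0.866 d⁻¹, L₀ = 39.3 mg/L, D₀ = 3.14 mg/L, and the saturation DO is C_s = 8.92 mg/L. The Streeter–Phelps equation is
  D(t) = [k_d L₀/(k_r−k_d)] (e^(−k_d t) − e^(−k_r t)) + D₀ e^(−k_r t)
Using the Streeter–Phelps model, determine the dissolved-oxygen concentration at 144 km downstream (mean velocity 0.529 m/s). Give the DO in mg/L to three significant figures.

Travel time t = x/v = 144 km / (0.529 m/s) = 144000 m / 0.529 m/s = 272200 s = 3.151 d.
k_d L₀/(k_r−k_d) = 0.103×39.3/(0.866−0.103) = 4.048/0.7630 = 5.305 mg/L.
e^(−k_d t) = e^(−0.103×3.151) = 0.7229; e^(−k_r t) = e^(−0.866×3.151) = 0.06532.
D = 5.305 × (0.7229 − 0.06532) + 3.14 × 0.06532 = 3.489 + 0.2051 = 3.694 mg/L.
DO = C_s − D = 8.92 − 3.694 = 5.226 mg/L.

DO ≈ 5.23 mg/L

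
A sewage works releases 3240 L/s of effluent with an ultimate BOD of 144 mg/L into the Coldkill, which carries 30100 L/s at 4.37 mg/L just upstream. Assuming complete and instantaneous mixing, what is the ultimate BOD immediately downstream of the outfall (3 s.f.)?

17.9 mg/L

Flow-weighted mixing: C = (Q_r C_r + Q_w C_w)/(Q_r + Q_w)
= (30100×4.37 + 3240×144)/(30100 + 3240) = 598100/33340 = 17.94 mg/L.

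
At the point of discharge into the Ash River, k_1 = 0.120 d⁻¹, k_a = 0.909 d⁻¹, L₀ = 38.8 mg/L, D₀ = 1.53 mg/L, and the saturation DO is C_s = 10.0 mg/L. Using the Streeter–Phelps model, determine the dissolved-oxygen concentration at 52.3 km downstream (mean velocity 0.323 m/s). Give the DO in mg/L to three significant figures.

Travel time t = x/v = 52.3 km / (0.323 m/s) = 52300 m / 0.323 m/s = 161900 s = 1.874 d.
k_1 L₀/(k_a−k_1) = 0.120×38.8/(0.909−0.120) = 4.656/0.7890 = 5.901 mg/L.
e^(−k_1 t) = e^(−0.120×1.874) = 0.7986; e^(−k_a t) = e^(−0.909×1.874) = 0.1820.
D = 5.901 × (0.7986 − 0.1820) + 1.53 × 0.1820 = 3.638 + 0.2785 = 3.917 mg/L.
DO = C_s − D = 10.0 − 3.917 = 6.083 mg/L.

DO ≈ 6.08 mg/L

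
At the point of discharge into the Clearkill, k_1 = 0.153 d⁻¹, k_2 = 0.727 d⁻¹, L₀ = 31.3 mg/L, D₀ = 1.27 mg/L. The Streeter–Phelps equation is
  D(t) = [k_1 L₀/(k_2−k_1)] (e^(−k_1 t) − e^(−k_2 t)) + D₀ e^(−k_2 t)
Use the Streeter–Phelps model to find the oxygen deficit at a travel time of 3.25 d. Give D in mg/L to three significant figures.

D ≈ 4.41 mg/L

k_1 L₀/(k_2−k_1) = 0.153×31.3/(0.727−0.153) = 4.789/0.5740 = 8.343 mg/L.
e^(−k_1 t) = e^(−0.153×3.250) = 0.6082; e^(−k_2 t) = e^(−0.727×3.250) = 0.09416.
D = 8.343 × (0.6082 − 0.09416) + 1.27 × 0.09416 = 4.289 + 0.1196 = 4.408 mg/L.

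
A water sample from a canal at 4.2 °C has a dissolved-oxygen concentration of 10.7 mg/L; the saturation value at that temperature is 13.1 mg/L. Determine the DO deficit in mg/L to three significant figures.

D = C_s − C = 13.1 − 10.7 = 2.40 mg/L.

D ≈ 2.40 mg/L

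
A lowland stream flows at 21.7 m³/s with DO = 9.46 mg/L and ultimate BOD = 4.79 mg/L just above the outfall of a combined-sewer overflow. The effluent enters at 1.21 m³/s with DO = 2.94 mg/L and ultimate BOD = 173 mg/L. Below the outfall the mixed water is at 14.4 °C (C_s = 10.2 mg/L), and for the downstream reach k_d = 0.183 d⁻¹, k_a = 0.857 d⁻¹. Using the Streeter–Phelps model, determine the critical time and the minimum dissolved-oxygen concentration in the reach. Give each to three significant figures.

Mixed DO = (21.7×9.46 + 1.21×2.94)/(21.7+1.21) = 208.8/22.91 = 9.116 mg/L.
Mixed L₀ = (21.7×4.79 + 1.21×173)/(22.91) = 313.3/22.91 = 13.67 mg/L.
Initial deficit D₀ = C_s − DO₀ = 10.2 − 9.116 = 1.084 mg/L.
t_c = (1/0.6740) ln[(0.857/0.183)(1 − 1.084×0.6740/(0.183×13.67))] = 1.484 × ln(3.315) = 1.778 d.
D_c = (0.183/0.857) × 13.67 × e^(−0.183×1.778) = 0.2135 × 13.67 × 0.7222 = 2.109 mg/L.
Minimum DO = 10.2 − 2.109 = 8.091 mg/L.

t_c ≈ 1.78 d; minimum DO ≈ 8.09 mg/L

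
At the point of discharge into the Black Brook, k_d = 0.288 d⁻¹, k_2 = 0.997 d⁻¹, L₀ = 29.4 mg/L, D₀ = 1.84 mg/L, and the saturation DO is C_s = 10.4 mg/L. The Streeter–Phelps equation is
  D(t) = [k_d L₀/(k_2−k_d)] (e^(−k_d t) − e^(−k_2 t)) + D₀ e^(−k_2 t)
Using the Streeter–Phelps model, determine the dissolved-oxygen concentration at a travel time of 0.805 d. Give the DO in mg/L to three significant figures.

k_d L₀/(k_2−k_d) = 0.288×29.4/(0.997−0.288) = 8.467/0.7090 = 11.94 mg/L.
e^(−k_d t) = e^(−0.288×0.8050) = 0.7931; e^(−k_2 t) = e^(−0.997×0.8050) = 0.4482.
D = 11.94 × (0.7931 − 0.4482) + 1.84 × 0.4482 = 4.119 + 0.8246 = 4.944 mg/L.
DO = C_s − D = 10.4 − 4.944 = 5.456 mg/L.

DO ≈ 5.46 mg/L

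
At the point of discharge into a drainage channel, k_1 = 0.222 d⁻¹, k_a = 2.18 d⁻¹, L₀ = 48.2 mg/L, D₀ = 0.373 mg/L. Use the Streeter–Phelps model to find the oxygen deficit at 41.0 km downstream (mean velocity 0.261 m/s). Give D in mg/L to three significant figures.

Travel time t = x/v = 41.0 km / (0.261 m/s) = 41000 m / 0.261 m/s = 157100 s = 1.818 d.
k_1 L₀/(k_a−k_1) = 0.222×48.2/(2.18−0.222) = 10.70/1.958 = 5.465 mg/L.
e^(−k_1 t) = e^(−0.222×1.818) = 0.6679; e^(−k_a t) = e^(−2.18×1.818) = 0.01900.
D = 5.465 × (0.6679 − 0.01900) + 0.373 × 0.01900 = 3.546 + 0.007085 = 3.553 mg/L.

D ≈ 3.55 mg/L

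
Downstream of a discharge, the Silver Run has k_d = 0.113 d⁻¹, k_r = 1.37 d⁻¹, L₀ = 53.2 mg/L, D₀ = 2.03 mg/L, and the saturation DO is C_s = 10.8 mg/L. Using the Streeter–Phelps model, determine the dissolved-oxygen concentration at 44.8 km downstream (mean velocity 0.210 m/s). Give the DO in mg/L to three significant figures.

DO ≈ 7.28 mg/L

Travel time t = x/v = 44.8 km / (0.210 m/s) = 44800 m / 0.210 m/s = 213300 s = 2.469 d.
k_d L₀/(k_r−k_d) = 0.113×53.2/(1.37−0.113) = 6.012/1.257 = 4.782 mg/L.
e^(−k_d t) = e^(−0.113×2.469) = 0.7565; e^(−k_r t) = e^(−1.37×2.469) = 0.03396.
D = 4.782 × (0.7565 − 0.03396) + 2.03 × 0.03396 = 3.456 + 0.06893 = 3.525 mg/L.
DO = C_s − D = 10.8 − 3.525 = 7.275 mg/L.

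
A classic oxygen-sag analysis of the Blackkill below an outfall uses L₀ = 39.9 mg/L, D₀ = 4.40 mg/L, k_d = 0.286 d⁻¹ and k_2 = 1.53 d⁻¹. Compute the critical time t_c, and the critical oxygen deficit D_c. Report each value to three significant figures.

With k_2/k_d = 5.350 and 1 − D₀(k_2−k_d)/(k_d L₀) = 0.5203,
t_c = ln(5.350 × 0.5203) / (1.53 − 0.286) = ln(2.784) / 1.244 = 1.024/1.244 = 0.8230 d.
L(t_c) = L₀ e^(−k_d t_c) = 39.9 × 0.7903 = 31.53 mg/L, and at the critical point k_2 D_c = k_d L, so D_c = (0.286/1.53) × 31.53 = 5.894 mg/L.

t_c ≈ 0.823 d; D_c ≈ 5.89 mg/L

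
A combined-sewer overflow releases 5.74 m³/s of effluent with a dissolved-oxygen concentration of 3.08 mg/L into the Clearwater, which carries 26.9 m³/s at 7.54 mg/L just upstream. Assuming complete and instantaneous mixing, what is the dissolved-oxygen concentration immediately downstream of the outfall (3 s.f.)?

Flow-weighted mixing: C = (Q_r C_r + Q_w C_w)/(Q_r + Q_w)
= (26.9×7.54 + 5.74×3.08)/(26.9 + 5.74) = 220.5/32.64 = 6.756 mg/L.

6.76 mg/L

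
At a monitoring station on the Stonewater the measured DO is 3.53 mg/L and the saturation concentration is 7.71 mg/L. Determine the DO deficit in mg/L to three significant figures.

D ≈ 4.18 mg/L

D = C_s − C = 7.71 − 3.53 = 4.18 mg/L.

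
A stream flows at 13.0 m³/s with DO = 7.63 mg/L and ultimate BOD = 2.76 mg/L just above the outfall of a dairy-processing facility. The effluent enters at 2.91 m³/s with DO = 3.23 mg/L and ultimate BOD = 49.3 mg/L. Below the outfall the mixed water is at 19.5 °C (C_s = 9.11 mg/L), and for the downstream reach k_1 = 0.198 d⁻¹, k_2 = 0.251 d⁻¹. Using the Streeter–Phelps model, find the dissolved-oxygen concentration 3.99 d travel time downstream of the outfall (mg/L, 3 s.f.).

Mixed DO = (13.0×7.63 + 2.91×3.23)/(13.0+2.91) = 108.6/15.91 = 6.825 mg/L.
Mixed L₀ = (13.0×2.76 + 2.91×49.3)/(15.91) = 179.3/15.91 = 11.27 mg/L.
Initial deficit D₀ = C_s − DO₀ = 9.11 − 6.825 = 2.285 mg/L.
D(3.99) = [0.198×11.27/(0.251−0.198)](e^(−0.198×3.99) − e^(−0.251×3.99)) + 2.285 e^(−0.251×3.99)
= 42.11 × (0.4538 − 0.3673) + 2.285 × 0.3673 = 4.482 mg/L.
DO = 9.11 − 4.482 = 4.628 mg/L.

DO ≈ 4.63 mg/L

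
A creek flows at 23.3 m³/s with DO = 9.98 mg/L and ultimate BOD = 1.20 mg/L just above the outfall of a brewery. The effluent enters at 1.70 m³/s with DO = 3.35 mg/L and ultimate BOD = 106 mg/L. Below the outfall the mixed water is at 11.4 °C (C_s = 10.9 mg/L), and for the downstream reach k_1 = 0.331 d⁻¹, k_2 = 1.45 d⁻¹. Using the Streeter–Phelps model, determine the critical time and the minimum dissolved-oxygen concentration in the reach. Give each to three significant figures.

t_c ≈ 0.593 d; minimum DO ≈ 9.34 mg/L

Mixed DO = (23.3×9.98 + 1.70×3.35)/(23.3+1.70) = 238.2/25.00 = 9.529 mg/L.
Mixed L₀ = (23.3×1.20 + 1.70×106)/(25.00) = 208.2/25.00 = 8.326 mg/L.
Initial deficit D₀ = C_s − DO₀ = 10.9 − 9.529 = 1.371 mg/L.
t_c = (1/1.119) ln[(1.45/0.331)(1 − 1.371×1.119/(0.331×8.326))] = 0.8937 × ln(1.942) = 0.5933 d.
D_c = (0.331/1.45) × 8.326 × e^(−0.331×0.5933) = 0.2283 × 8.326 × 0.8217 = 1.562 mg/L.
Minimum DO = 10.9 − 1.562 = 9.338 mg/L.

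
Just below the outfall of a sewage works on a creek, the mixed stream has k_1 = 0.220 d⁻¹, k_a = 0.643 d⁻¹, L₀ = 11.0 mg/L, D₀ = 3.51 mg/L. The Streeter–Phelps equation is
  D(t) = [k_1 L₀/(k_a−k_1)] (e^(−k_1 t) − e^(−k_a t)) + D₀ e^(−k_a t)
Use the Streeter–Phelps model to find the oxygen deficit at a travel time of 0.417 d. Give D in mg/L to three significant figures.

k_1 L₀/(k_a−k_1) = 0.220×11.0/(0.643−0.220) = 2.420/0.4230 = 5.721 mg/L.
e^(−k_1 t) = e^(−0.220×0.4170) = 0.9123; e^(−k_a t) = e^(−0.643×0.4170) = 0.7648.
D = 5.721 × (0.9123 − 0.7648) + 3.51 × 0.7648 = 0.8441 + 2.684 = 3.529 mg/L.

D ≈ 3.53 mg/L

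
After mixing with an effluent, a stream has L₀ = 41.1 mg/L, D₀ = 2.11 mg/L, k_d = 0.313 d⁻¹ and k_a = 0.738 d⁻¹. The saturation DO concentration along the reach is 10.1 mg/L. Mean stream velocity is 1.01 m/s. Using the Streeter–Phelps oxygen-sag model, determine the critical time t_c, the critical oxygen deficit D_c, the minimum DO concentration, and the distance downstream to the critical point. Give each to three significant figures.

t_c ≈ 1.85 d; D_c ≈ 9.77 mg/L; min DO ≈ 0.325 mg/L; x_c ≈ 161 km

t_c = [1/(k_a−k_d)] ln[(k_a/k_d)(1 − D₀(k_a−k_d)/(k_d L₀))]
= [1/(0.738−0.313)] ln[(0.738/0.313)(1 − 2.11×0.4250/(0.313×41.1))]
= (1/0.4250) ln[2.358 × 0.9303] = 2.353 × ln(2.193) = 2.353 × 0.7855 = 1.848 d.
D_c = (k_d/k_a) L₀ e^(−k_d t_c) = (0.313/0.738) × 41.1 × e^(−0.313×1.848) = 0.4241 × 41.1 × 0.5607 = 9.775 mg/L.
Minimum DO = C_s − D_c = 10.1 − 9.775 = 0.3255 mg/L.
x_c = v t_c = 1.01 m/s × 1.848 d × 86400 s/d = 161300 m ≈ 161 km.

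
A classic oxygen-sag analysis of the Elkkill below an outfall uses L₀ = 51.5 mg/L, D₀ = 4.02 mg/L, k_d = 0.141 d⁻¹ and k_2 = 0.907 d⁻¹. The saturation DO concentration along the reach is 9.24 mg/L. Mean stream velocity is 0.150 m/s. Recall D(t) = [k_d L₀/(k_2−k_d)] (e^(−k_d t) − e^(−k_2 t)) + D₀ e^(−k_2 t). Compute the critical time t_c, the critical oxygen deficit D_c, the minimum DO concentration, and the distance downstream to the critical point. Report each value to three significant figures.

t_c ≈ 1.71 d; D_c ≈ 6.29 mg/L; min DO ≈ 2.95 mg/L; x_c ≈ 22.2 km

With k_2/k_d = 6.433 and 1 − D₀(k_2−k_d)/(k_d L₀) = 0.5759,
t_c = ln(6.433 × 0.5759) / (0.907 − 0.141) = ln(3.705) / 0.7660 = 1.310/0.7660 = 1.710 d.
D_c = (k_d/k_2) L₀ e^(−k_d t_c) = (0.141/0.907) × 51.5 × e^(−0.141×1.710) = 0.1555 × 51.5 × 0.7858 = 6.291 mg/L.
Minimum DO = C_s − D_c = 9.24 − 6.291 = 2.949 mg/L.
x_c = v t_c = 0.150 m/s × 1.710 d × 86400 s/d = 22160 m ≈ 22.2 km.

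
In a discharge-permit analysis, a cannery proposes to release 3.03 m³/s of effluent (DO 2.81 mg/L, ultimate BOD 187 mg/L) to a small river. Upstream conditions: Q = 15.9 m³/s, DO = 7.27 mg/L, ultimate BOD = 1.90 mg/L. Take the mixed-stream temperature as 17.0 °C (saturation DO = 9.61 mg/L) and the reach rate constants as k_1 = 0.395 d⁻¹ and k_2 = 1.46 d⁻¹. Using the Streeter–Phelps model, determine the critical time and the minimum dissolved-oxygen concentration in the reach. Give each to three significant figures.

t_c ≈ 0.943 d; minimum DO ≈ 3.73 mg/L

Mixed DO = (15.9×7.27 + 3.03×2.81)/(15.9+3.03) = 124.1/18.93 = 6.556 mg/L.
Mixed L₀ = (15.9×1.90 + 3.03×187)/(18.93) = 596.8/18.93 = 31.53 mg/L.
Initial deficit D₀ = C_s − DO₀ = 9.61 − 6.556 = 3.054 mg/L.
t_c = (1/1.065) ln[(1.46/0.395)(1 − 3.054×1.065/(0.395×31.53))] = 0.9390 × ln(2.731) = 0.9433 d.
D_c = (0.395/1.46) × 31.53 × e^(−0.395×0.9433) = 0.2705 × 31.53 × 0.6889 = 5.876 mg/L.
Minimum DO = 9.61 − 5.876 = 3.734 mg/L.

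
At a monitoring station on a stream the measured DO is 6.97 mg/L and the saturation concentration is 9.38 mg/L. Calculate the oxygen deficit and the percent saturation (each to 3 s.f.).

D ≈ 2.41 mg/L; 74.3 % saturation

D = C_s − C = 9.38 − 6.97 = 2.41 mg/L.
% saturation = 6.97/9.38 × 100 = 74.3 %.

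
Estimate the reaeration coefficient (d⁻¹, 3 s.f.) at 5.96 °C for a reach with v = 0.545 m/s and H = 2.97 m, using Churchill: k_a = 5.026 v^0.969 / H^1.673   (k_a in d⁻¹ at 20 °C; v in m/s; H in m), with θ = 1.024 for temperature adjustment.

k_a ≈ 0.324 d⁻¹

k_a(20) = 5.026 × 0.545^0.969 / 2.97^1.673 = 5.026 × 0.5554 / 6.179 = 0.4517 d⁻¹.
k_a(5.96) = 0.4517 × 1.024^(5.96−20) = 0.4517 × 0.7168 = 0.3238 d⁻¹.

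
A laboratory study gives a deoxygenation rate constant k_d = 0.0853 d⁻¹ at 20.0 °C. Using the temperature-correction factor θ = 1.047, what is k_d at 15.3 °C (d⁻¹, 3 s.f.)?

k_d ≈ 0.0687 d⁻¹

k_d(T₂) = k_d(T₁) · θ^(T₂−T₁) = 0.0853 × 1.047^(15.3−20.0)
= 0.0853 × 1.047^-4.70 = 0.0853 × 0.8058 = 0.06874 d⁻¹.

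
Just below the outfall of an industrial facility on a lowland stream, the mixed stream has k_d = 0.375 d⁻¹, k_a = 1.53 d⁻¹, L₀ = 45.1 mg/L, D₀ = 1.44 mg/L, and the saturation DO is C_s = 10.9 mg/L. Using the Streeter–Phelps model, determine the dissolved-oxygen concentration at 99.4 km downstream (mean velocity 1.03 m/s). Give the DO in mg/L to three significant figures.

DO ≈ 3.66 mg/L

Travel time t = x/v = 99.4 km / (1.03 m/s) = 99400 m / 1.03 m/s = 96500 s = 1.117 d.
k_d L₀/(k_a−k_d) = 0.375×45.1/(1.53−0.375) = 16.91/1.155 = 14.64 mg/L.
e^(−k_d t) = e^(−0.375×1.117) = 0.6578; e^(−k_a t) = e^(−1.53×1.117) = 0.1811.
D = 14.64 × (0.6578 − 0.1811) + 1.44 × 0.1811 = 6.981 + 0.2607 = 7.242 mg/L.
DO = C_s − D = 10.9 − 7.242 = 3.658 mg/L.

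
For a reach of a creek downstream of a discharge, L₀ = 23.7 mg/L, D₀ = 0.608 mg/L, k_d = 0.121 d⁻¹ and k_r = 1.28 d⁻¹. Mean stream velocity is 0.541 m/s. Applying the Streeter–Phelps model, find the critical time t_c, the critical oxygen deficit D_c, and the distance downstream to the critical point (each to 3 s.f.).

With k_r/k_d = 10.58 and 1 − D₀(k_r−k_d)/(k_d L₀) = 0.7543,
t_c = ln(10.58 × 0.7543) / (1.28 − 0.121) = ln(7.979) / 1.159 = 2.077/1.159 = 1.792 d.
D_c = (k_d/k_r) L₀ e^(−k_d t_c) = (0.121/1.28) × 23.7 × e^(−0.121×1.792) = 0.09453 × 23.7 × 0.8051 = 1.804 mg/L.
x_c = v t_c = 0.541 m/s × 1.792 d × 86400 s/d = 83760 m ≈ 83.8 km.

t_c ≈ 1.79 d; D_c ≈ 1.80 mg/L; x_c ≈ 83.8 km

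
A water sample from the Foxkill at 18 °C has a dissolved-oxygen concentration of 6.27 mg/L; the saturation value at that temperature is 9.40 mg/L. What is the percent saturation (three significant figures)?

% saturation = C/C_s × 100 = 6.27/9.40 × 100 = 66.7 %.

66.7 % saturation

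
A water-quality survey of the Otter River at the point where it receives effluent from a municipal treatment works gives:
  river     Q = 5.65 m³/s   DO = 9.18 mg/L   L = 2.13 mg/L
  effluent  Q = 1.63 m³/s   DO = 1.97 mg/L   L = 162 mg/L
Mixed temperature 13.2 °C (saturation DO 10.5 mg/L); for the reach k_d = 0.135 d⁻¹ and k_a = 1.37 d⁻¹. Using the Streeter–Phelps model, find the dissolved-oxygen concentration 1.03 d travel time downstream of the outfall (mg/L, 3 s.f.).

Mixed DO = (5.65×9.18 + 1.63×1.97)/(5.65+1.63) = 55.08/7.280 = 7.566 mg/L.
Mixed L₀ = (5.65×2.13 + 1.63×162)/(7.280) = 276.1/7.280 = 37.93 mg/L.
Initial deficit D₀ = C_s − DO₀ = 10.5 − 7.566 = 2.934 mg/L.
D(1.03) = [0.135×37.93/(1.37−0.135)](e^(−0.135×1.03) − e^(−1.37×1.03)) + 2.934 e^(−1.37×1.03)
= 4.146 × (0.8702 − 0.2439) + 2.934 × 0.2439 = 3.312 mg/L.
DO = 10.5 − 3.312 = 7.188 mg/L.

DO ≈ 7.19 mg/L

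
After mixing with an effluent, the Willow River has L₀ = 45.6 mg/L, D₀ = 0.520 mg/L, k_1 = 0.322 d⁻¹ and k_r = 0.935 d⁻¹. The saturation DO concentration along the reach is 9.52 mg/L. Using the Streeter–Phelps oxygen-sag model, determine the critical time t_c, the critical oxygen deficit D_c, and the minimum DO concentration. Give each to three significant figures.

t_c ≈ 1.70 d; D_c ≈ 9.07 mg/L; min DO ≈ 0.445 mg/L

t_c = [1/(k_r−k_1)] ln[(k_r/k_1)(1 − D₀(k_r−k_1)/(k_1 L₀))]
= [1/(0.935−0.322)] ln[(0.935/0.322)(1 − 0.520×0.6130/(0.322×45.6))]
= (1/0.6130) ln[2.904 × 0.9783] = 1.631 × ln(2.841) = 1.631 × 1.044 = 1.703 d.
L(t_c) = L₀ e^(−k_1 t_c) = 45.6 × 0.5779 = 26.35 mg/L, and at the critical point k_r D_c = k_1 L, so D_c = (0.322/0.935) × 26.35 = 9.075 mg/L.
Minimum DO = C_s − D_c = 9.52 − 9.075 = 0.4453 mg/L.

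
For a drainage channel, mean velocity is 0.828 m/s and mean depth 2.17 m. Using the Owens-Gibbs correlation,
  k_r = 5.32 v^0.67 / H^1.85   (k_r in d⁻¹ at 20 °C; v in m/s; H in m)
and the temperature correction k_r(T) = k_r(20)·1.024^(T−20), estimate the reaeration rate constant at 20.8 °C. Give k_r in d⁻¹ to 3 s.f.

k_r ≈ 1.14 d⁻¹

k_r(20) = 5.32 × 0.828^0.67 / 2.17^1.85 = 5.32 × 0.8812 / 4.192 = 1.118 d⁻¹.
k_r(20.8) = 1.118 × 1.024^(20.8−20) = 1.118 × 1.019 = 1.140 d⁻¹.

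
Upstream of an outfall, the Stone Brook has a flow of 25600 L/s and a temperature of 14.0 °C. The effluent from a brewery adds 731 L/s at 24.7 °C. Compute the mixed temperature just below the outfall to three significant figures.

14.3 °C

Flow-weighted mixing: C = (Q_r C_r + Q_w C_w)/(Q_r + Q_w)
= (25600×14.0 + 731×24.7)/(25600 + 731) = 376500/26330 = 14.30 °C.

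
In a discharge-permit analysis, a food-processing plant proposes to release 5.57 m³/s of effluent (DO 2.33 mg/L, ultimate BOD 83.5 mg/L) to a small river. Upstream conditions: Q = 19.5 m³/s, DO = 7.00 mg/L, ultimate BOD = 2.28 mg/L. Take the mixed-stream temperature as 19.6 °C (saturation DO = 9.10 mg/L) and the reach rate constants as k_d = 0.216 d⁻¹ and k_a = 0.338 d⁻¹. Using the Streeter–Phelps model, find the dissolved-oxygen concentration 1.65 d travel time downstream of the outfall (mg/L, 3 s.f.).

DO ≈ 2.71 mg/L

Mixed DO = (19.5×7.00 + 5.57×2.33)/(19.5+5.57) = 149.5/25.07 = 5.962 mg/L.
Mixed L₀ = (19.5×2.28 + 5.57×83.5)/(25.07) = 509.6/25.07 = 20.33 mg/L.
Initial deficit D₀ = C_s − DO₀ = 9.10 − 5.962 = 3.138 mg/L.
D(1.65) = [0.216×20.33/(0.338−0.216)](e^(−0.216×1.65) − e^(−0.338×1.65)) + 3.138 e^(−0.338×1.65)
= 35.99 × (0.7002 − 0.5725) + 3.138 × 0.5725 = 6.391 mg/L.
DO = 9.10 − 6.391 = 2.709 mg/L.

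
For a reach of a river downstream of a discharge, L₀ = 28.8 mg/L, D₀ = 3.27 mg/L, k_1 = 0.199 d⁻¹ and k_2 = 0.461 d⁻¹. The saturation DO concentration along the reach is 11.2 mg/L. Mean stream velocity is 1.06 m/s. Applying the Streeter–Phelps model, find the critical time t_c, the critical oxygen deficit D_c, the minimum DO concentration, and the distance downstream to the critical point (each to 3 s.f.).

t_c = [1/(k_2−k_1)] ln[(k_2/k_1)(1 − D₀(k_2−k_1)/(k_1 L₀))]
= [1/(0.461−0.199)] ln[(0.461/0.199)(1 − 3.27×0.2620/(0.199×28.8))]
= (1/0.2620) ln[2.317 × 0.8505] = 3.817 × ln(1.970) = 3.817 × 0.6782 = 2.588 d.
D_c = (k_1/k_2) L₀ e^(−k_1 t_c) = (0.199/0.461) × 28.8 × e^(−0.199×2.588) = 0.4317 × 28.8 × 0.5974 = 7.427 mg/L.
Minimum DO = C_s − D_c = 11.2 − 7.427 = 3.773 mg/L.
x_c = v t_c = 1.06 m/s × 2.588 d × 86400 s/d = 237100 m ≈ 237 km.

t_c ≈ 2.59 d; D_c ≈ 7.43 mg/L; min DO ≈ 3.77 mg/L; x_c ≈ 237 km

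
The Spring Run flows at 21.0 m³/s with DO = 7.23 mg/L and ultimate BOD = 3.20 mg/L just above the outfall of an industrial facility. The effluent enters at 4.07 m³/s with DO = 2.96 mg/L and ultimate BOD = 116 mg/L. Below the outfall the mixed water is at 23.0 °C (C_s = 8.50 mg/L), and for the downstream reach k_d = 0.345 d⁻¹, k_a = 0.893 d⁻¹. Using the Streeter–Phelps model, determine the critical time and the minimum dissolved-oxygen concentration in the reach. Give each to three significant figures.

Mixed DO = (21.0×7.23 + 4.07×2.96)/(21.0+4.07) = 163.9/25.07 = 6.537 mg/L.
Mixed L₀ = (21.0×3.20 + 4.07×116)/(25.07) = 539.3/25.07 = 21.51 mg/L.
Initial deficit D₀ = C_s − DO₀ = 8.50 − 6.537 = 1.963 mg/L.
t_c = (1/0.5480) ln[(0.893/0.345)(1 − 1.963×0.5480/(0.345×21.51))] = 1.825 × ln(2.213) = 1.450 d.
D_c = (0.345/0.893) × 21.51 × e^(−0.345×1.450) = 0.3863 × 21.51 × 0.6064 = 5.040 mg/L.
Minimum DO = 8.50 − 5.040 = 3.460 mg/L.

t_c ≈ 1.45 d; minimum DO ≈ 3.46 mg/L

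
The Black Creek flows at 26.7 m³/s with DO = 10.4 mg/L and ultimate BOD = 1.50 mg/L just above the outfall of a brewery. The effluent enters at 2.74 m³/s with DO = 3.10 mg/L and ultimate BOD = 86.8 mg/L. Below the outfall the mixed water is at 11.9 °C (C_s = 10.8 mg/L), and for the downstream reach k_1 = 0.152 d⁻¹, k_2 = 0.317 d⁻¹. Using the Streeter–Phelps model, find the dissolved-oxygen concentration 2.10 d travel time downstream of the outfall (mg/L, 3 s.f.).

Mixed DO = (26.7×10.4 + 2.74×3.10)/(26.7+2.74) = 286.2/29.44 = 9.721 mg/L.
Mixed L₀ = (26.7×1.50 + 2.74×86.8)/(29.44) = 277.9/29.44 = 9.439 mg/L.
Initial deficit D₀ = C_s − DO₀ = 10.8 − 9.721 = 1.079 mg/L.
D(2.10) = [0.152×9.439/(0.317−0.152)](e^(−0.152×2.10) − e^(−0.317×2.10)) + 1.079 e^(−0.317×2.10)
= 8.695 × (0.7267 − 0.5139) + 1.079 × 0.5139 = 2.405 mg/L.
DO = 10.8 − 2.405 = 8.395 mg/L.

DO ≈ 8.39 mg/L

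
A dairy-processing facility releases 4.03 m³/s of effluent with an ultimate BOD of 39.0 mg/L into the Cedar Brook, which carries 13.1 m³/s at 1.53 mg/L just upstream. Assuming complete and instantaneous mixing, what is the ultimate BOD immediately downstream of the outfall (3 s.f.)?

10.3 mg/L

Flow-weighted mixing: C = (Q_r C_r + Q_w C_w)/(Q_r + Q_w)
= (13.1×1.53 + 4.03×39.0)/(13.1 + 4.03) = 177.2/17.13 = 10.35 mg/L.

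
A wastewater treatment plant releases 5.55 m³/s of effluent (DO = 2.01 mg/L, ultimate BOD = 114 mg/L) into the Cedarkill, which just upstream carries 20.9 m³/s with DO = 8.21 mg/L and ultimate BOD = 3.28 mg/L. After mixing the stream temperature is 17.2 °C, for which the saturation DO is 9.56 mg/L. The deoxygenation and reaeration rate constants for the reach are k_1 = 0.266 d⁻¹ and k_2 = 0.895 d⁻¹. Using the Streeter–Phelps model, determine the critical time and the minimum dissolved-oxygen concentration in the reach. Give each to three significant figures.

t_c ≈ 1.50 d; minimum DO ≈ 4.27 mg/L

Mixed DO = (20.9×8.21 + 5.55×2.01)/(20.9+5.55) = 182.7/26.45 = 6.909 mg/L.
Mixed L₀ = (20.9×3.28 + 5.55×114)/(26.45) = 701.3/26.45 = 26.51 mg/L.
Initial deficit D₀ = C_s − DO₀ = 9.56 − 6.909 = 2.651 mg/L.
t_c = (1/0.6290) ln[(0.895/0.266)(1 − 2.651×0.6290/(0.266×26.51))] = 1.590 × ln(2.569) = 1.500 d.
D_c = (0.266/0.895) × 26.51 × e^(−0.266×1.500) = 0.2972 × 26.51 × 0.6710 = 5.287 mg/L.
Minimum DO = 9.56 − 5.287 = 4.273 mg/L.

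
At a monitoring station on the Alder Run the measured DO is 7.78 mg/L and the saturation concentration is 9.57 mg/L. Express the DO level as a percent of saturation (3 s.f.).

81.3 % saturation

% saturation = C/C_s × 100 = 7.78/9.57 × 100 = 81.3 %.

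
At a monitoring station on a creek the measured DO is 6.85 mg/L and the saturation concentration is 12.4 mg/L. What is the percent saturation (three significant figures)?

% saturation = C/C_s × 100 = 6.85/12.4 × 100 = 55.2 %.

55.2 % saturation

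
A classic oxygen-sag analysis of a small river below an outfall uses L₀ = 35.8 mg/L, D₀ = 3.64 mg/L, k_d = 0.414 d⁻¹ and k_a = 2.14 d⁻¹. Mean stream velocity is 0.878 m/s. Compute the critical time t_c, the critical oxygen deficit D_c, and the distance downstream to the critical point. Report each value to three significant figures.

At the critical point dD/dt = 0, so k_d L₀ e^(−k_d t) = k_a D. Substituting D(t) from the Streeter–Phelps equation and solving for t gives
t_c = ln[(k_a/k_d)(1 − D₀(k_a−k_d)/(k_d L₀))] / (k_a−k_d).
Here k_a−k_d = 1.726 d⁻¹ and 1 − D₀(k_a−k_d)/(k_d L₀) = 1 − 3.64×1.726/(0.414×35.8) = 0.5761, so
t_c = ln(5.169 × 0.5761) / 1.726 = 1.091 / 1.726 = 0.6322 d.
D_c = (k_d/k_a) L₀ e^(−k_d t_c) = (0.414/2.14) × 35.8 × e^(−0.414×0.6322) = 0.1935 × 35.8 × 0.7697 = 5.331 mg/L.
x_c = v t_c = 0.878 m/s × 0.6322 d × 86400 s/d = 47960 m ≈ 48.0 km.

t_c ≈ 0.632 d; D_c ≈ 5.33 mg/L; x_c ≈ 48.0 km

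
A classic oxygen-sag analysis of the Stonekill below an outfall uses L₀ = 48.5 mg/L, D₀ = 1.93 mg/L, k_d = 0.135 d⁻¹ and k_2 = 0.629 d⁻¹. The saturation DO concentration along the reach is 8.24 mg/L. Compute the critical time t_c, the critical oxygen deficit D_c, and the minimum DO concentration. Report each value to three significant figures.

t_c ≈ 2.80 d; D_c ≈ 7.14 mg/L; min DO ≈ 1.10 mg/L

At the critical point dD/dt = 0, so k_d L₀ e^(−k_d t) = k_2 D. Substituting D(t) from the Streeter–Phelps equation and solving for t gives
t_c = ln[(k_2/k_d)(1 − D₀(k_2−k_d)/(k_d L₀))] / (k_2−k_d).
Here k_2−k_d = 0.4940 d⁻¹ and 1 − D₀(k_2−k_d)/(k_d L₀) = 1 − 1.93×0.4940/(0.135×48.5) = 0.8544, so
t_c = ln(4.659 × 0.8544) / 0.4940 = 1.381 / 0.4940 = 2.797 d.
L(t_c) = L₀ e^(−k_d t_c) = 48.5 × 0.6856 = 33.25 mg/L, and at the critical point k_2 D_c = k_d L, so D_c = (0.135/0.629) × 33.25 = 7.136 mg/L.
Minimum DO = C_s − D_c = 8.24 − 7.136 = 1.104 mg/L.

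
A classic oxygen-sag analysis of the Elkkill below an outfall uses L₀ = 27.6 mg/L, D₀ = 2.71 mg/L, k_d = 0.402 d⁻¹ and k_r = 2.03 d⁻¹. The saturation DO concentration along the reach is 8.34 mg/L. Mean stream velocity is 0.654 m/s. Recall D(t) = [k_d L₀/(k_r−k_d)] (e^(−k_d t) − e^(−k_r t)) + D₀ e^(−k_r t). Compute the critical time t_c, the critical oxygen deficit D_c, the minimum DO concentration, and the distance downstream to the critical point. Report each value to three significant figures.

t_c ≈ 0.683 d; D_c ≈ 4.15 mg/L; min DO ≈ 4.19 mg/L; x_c ≈ 38.6 km

At the critical point dD/dt = 0, so k_d L₀ e^(−k_d t) = k_r D. Substituting D(t) from the Streeter–Phelps equation and solving for t gives
t_c = ln[(k_r/k_d)(1 − D₀(k_r−k_d)/(k_d L₀))] / (k_r−k_d).
Here k_r−k_d = 1.628 d⁻¹ and 1 − D₀(k_r−k_d)/(k_d L₀) = 1 − 2.71×1.628/(0.402×27.6) = 0.6024, so
t_c = ln(5.050 × 0.6024) / 1.628 = 1.112 / 1.628 = 0.6833 d.
D_c = (k_d/k_r) L₀ e^(−k_d t_c) = (0.402/2.03) × 27.6 × e^(−0.402×0.6833) = 0.1980 × 27.6 × 0.7598 = 4.153 mg/L.
Minimum DO = C_s − D_c = 8.34 − 4.153 = 4.187 mg/L.
x_c = v t_c = 0.654 m/s × 0.6833 d × 86400 s/d = 38610 m ≈ 38.6 km.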